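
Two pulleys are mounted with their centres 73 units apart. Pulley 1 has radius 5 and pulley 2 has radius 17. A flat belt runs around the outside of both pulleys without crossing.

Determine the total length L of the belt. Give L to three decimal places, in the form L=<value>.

open belt: β = asin((r2−r1)/C) = asin(12/73) = 9.4614°
wrap1 = π − 2β = 161.0771°
wrap2 = π + 2β = 198.9229°
tangent length = C·cosβ = 72.0069
L = r1·wrap1 + r2·wrap2 + 2·C·cosβ = 5·2.8113 + 17·3.4719 + 2·72.0069 = 217.0921

L=217.092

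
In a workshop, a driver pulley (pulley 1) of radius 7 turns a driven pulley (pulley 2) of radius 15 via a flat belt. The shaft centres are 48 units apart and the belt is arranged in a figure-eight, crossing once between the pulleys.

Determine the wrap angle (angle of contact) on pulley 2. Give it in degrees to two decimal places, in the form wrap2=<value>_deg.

crossed belt: β = asin((r1+r2)/C) = asin(22/48) = 27.2796°
wrap1 = wrap2 = π + 2β = 234.5592°

wrap2=234.56_deg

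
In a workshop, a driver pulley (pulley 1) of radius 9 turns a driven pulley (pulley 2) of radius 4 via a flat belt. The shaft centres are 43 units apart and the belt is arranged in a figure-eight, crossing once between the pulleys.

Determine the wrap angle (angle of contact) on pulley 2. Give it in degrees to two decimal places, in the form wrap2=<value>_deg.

wrap2=215.19_deg

crossed belt: β = asin((r1+r2)/C) = asin(13/43) = 17.5973°
wrap1 = wrap2 = π + 2β = 215.1947°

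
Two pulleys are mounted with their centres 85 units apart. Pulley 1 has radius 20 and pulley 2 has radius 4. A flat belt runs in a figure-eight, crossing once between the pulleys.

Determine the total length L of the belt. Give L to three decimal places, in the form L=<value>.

L=252.221

crossed belt: β = asin((r1+r2)/C) = asin(24/85) = 16.4007°
wrap1 = wrap2 = π + 2β = 212.8014°
tangent length = C·cosβ = 81.5414
L = (r1+r2)·wrap + 2·C·cosβ = 24·3.7141 + 2·81.5414 = 252.2208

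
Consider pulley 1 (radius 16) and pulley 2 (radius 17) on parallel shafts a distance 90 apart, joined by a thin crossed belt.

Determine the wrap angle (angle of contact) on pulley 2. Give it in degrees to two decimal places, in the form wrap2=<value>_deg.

wrap2=223.02_deg

crossed belt: β = asin((r1+r2)/C) = asin(33/90) = 21.5102°
wrap1 = wrap2 = π + 2β = 223.0204°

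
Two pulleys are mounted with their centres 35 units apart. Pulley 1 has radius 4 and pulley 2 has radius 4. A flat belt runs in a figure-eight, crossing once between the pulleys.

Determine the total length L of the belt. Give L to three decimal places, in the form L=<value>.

crossed belt: β = asin((r1+r2)/C) = asin(8/35) = 13.2130°
wrap1 = wrap2 = π + 2β = 206.4260°
tangent length = C·cosβ = 34.0735
L = (r1+r2)·wrap + 2·C·cosβ = 8·3.6028 + 2·34.0735 = 96.9694

L=96.969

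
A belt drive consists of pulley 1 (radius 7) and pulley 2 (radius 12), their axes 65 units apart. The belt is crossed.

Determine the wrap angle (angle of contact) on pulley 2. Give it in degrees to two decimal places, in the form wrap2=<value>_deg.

crossed belt: β = asin((r1+r2)/C) = asin(19/65) = 16.9962°
wrap1 = wrap2 = π + 2β = 213.9923°

wrap2=213.99_deg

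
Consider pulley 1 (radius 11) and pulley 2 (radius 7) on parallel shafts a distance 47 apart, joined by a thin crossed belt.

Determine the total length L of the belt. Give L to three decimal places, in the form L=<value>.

L=157.531

crossed belt: β = asin((r1+r2)/C) = asin(18/47) = 22.5183°
wrap1 = wrap2 = π + 2β = 225.0366°
tangent length = C·cosβ = 43.4166
L = (r1+r2)·wrap + 2·C·cosβ = 18·3.9276 + 2·43.4166 = 157.5305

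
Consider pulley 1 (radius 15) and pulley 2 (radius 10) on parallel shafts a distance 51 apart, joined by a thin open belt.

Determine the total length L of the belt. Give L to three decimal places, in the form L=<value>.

open belt: β = asin((r2−r1)/C) = asin(-5/51) = -5.6263°
wrap1 = π − 2β = 191.2525°
wrap2 = π + 2β = 168.7475°
tangent length = C·cosβ = 50.7543
L = r1·wrap1 + r2·wrap2 + 2·C·cosβ = 15·3.3380 + 10·2.9452 + 2·50.7543 = 181.0304

L=181.030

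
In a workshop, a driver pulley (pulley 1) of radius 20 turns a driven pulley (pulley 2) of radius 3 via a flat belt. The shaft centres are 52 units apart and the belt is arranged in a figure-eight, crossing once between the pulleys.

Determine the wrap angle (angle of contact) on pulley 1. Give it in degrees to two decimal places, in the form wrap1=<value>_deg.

crossed belt: β = asin((r1+r2)/C) = asin(23/52) = 26.2512°
wrap1 = wrap2 = π + 2β = 232.5024°

wrap1=232.50_deg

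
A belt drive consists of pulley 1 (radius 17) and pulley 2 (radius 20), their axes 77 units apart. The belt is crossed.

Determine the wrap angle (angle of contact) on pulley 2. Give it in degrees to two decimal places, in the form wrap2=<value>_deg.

crossed belt: β = asin((r1+r2)/C) = asin(37/77) = 28.7193°
wrap1 = wrap2 = π + 2β = 237.4387°

wrap2=237.44_deg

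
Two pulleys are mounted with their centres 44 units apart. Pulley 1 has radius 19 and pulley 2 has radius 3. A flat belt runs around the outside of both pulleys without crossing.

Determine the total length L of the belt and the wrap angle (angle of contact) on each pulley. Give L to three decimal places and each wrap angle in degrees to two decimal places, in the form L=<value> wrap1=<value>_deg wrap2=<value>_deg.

open belt: β = asin((r2−r1)/C) = asin(-16/44) = -21.3237°
wrap1 = π − 2β = 222.6474°
wrap2 = π + 2β = 137.3526°
tangent length = C·cosβ = 40.9878
L = r1·wrap1 + r2·wrap2 + 2·C·cosβ = 19·3.8859 + 3·2.3973 + 2·40.9878 = 163.0000

L=163.000 wrap1=222.65_deg wrap2=137.35_deg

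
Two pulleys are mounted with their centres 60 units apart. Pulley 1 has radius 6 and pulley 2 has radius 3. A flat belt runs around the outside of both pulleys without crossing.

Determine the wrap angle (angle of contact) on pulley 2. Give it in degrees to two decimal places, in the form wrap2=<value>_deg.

wrap2=174.27_deg

open belt: β = asin((r2−r1)/C) = asin(-3/60) = -2.8660°
wrap1 = π − 2β = 185.7320°
wrap2 = π + 2β = 174.2680°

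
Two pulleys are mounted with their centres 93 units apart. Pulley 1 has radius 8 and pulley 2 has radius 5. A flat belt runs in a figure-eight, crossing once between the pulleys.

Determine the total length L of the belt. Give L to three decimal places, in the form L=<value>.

crossed belt: β = asin((r1+r2)/C) = asin(13/93) = 8.0354°
wrap1 = wrap2 = π + 2β = 196.0708°
tangent length = C·cosβ = 92.0869
L = (r1+r2)·wrap + 2·C·cosβ = 13·3.4221 + 2·92.0869 = 228.6609

L=228.661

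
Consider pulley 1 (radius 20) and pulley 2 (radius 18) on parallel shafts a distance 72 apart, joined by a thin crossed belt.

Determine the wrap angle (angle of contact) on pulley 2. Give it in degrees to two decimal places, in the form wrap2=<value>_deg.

wrap2=243.71_deg

crossed belt: β = asin((r1+r2)/C) = asin(38/72) = 31.8554°
wrap1 = wrap2 = π + 2β = 243.7109°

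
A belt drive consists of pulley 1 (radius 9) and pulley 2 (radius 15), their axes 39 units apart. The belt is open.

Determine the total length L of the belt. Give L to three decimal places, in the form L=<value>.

open belt: β = asin((r2−r1)/C) = asin(6/39) = 8.8499°
wrap1 = π − 2β = 162.3002°
wrap2 = π + 2β = 197.6998°
tangent length = C·cosβ = 38.5357
L = r1·wrap1 + r2·wrap2 + 2·C·cosβ = 9·2.8327 + 15·3.4505 + 2·38.5357 = 154.3231

L=154.323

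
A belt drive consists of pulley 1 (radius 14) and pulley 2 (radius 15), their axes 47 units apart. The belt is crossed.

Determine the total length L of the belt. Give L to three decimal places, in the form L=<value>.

L=203.646

crossed belt: β = asin((r1+r2)/C) = asin(29/47) = 38.0989°
wrap1 = wrap2 = π + 2β = 256.1979°
tangent length = C·cosβ = 36.9865
L = (r1+r2)·wrap + 2·C·cosβ = 29·4.4715 + 2·36.9865 = 203.6464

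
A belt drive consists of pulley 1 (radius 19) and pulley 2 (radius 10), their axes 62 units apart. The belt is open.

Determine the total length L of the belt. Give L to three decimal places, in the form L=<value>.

L=216.415

open belt: β = asin((r2−r1)/C) = asin(-9/62) = -8.3466°
wrap1 = π − 2β = 196.6932°
wrap2 = π + 2β = 163.3068°
tangent length = C·cosβ = 61.3433
L = r1·wrap1 + r2·wrap2 + 2·C·cosβ = 19·3.4329 + 10·2.8502 + 2·61.3433 = 216.4149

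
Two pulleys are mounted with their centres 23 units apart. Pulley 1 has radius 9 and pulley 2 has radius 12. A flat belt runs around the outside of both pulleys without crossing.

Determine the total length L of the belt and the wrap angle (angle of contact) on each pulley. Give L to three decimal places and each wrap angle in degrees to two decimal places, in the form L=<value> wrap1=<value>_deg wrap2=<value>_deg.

open belt: β = asin((r2−r1)/C) = asin(3/23) = 7.4947°
wrap1 = π − 2β = 165.0106°
wrap2 = π + 2β = 194.9894°
tangent length = C·cosβ = 22.8035
L = r1·wrap1 + r2·wrap2 + 2·C·cosβ = 9·2.8800 + 12·3.4032 + 2·22.8035 = 112.3653

L=112.365 wrap1=165.01_deg wrap2=194.99_deg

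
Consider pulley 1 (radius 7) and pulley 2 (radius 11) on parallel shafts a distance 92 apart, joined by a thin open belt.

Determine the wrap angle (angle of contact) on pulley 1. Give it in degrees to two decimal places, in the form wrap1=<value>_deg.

wrap1=175.02_deg

open belt: β = asin((r2−r1)/C) = asin(4/92) = 2.4919°
wrap1 = π − 2β = 175.0162°
wrap2 = π + 2β = 184.9838°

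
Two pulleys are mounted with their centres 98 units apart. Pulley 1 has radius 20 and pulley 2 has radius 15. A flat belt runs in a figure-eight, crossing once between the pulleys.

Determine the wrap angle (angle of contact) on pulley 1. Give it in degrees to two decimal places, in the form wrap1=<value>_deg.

crossed belt: β = asin((r1+r2)/C) = asin(35/98) = 20.9248°
wrap1 = wrap2 = π + 2β = 221.8497°

wrap1=221.85_deg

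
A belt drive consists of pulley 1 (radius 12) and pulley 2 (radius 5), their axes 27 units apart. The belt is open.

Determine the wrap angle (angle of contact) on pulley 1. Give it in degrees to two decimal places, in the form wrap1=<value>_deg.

open belt: β = asin((r2−r1)/C) = asin(-7/27) = -15.0261°
wrap1 = π − 2β = 210.0522°
wrap2 = π + 2β = 149.9478°

wrap1=210.05_deg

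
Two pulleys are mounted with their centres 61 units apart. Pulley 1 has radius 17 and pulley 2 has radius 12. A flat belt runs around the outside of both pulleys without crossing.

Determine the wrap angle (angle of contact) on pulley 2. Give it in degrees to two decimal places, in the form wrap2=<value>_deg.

open belt: β = asin((r2−r1)/C) = asin(-5/61) = -4.7017°
wrap1 = π − 2β = 189.4033°
wrap2 = π + 2β = 170.5967°

wrap2=170.60_deg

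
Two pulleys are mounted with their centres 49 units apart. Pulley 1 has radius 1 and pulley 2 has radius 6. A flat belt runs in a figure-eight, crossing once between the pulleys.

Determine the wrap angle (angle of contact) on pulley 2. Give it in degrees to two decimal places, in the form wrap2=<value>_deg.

wrap2=196.43_deg

crossed belt: β = asin((r1+r2)/C) = asin(7/49) = 8.2132°
wrap1 = wrap2 = π + 2β = 196.4264°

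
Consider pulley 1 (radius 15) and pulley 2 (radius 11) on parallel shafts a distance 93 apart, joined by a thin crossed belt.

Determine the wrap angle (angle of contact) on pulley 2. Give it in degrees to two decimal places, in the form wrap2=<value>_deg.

crossed belt: β = asin((r1+r2)/C) = asin(26/93) = 16.2345°
wrap1 = wrap2 = π + 2β = 212.4691°

wrap2=212.47_deg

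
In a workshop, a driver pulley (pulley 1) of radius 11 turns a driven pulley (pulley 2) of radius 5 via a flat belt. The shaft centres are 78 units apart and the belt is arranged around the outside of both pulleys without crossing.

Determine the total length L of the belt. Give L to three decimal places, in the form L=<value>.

L=206.727

open belt: β = asin((r2−r1)/C) = asin(-6/78) = -4.4117°
wrap1 = π − 2β = 188.8235°
wrap2 = π + 2β = 171.1765°
tangent length = C·cosβ = 77.7689
L = r1·wrap1 + r2·wrap2 + 2·C·cosβ = 11·3.2956 + 5·2.9876 + 2·77.7689 = 206.7272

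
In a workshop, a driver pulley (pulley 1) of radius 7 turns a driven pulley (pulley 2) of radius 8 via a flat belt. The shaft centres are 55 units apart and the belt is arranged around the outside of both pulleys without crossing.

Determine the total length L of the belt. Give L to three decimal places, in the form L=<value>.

L=157.142

open belt: β = asin((r2−r1)/C) = asin(1/55) = 1.0418°
wrap1 = π − 2β = 177.9164°
wrap2 = π + 2β = 182.0836°
tangent length = C·cosβ = 54.9909
L = r1·wrap1 + r2·wrap2 + 2·C·cosβ = 7·3.1052 + 8·3.1780 + 2·54.9909 = 157.1421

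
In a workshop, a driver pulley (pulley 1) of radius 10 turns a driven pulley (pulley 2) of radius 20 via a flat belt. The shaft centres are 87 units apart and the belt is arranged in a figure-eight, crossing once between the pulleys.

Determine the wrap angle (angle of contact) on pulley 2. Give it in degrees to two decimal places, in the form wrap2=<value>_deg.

crossed belt: β = asin((r1+r2)/C) = asin(30/87) = 20.1713°
wrap1 = wrap2 = π + 2β = 220.3425°

wrap2=220.34_deg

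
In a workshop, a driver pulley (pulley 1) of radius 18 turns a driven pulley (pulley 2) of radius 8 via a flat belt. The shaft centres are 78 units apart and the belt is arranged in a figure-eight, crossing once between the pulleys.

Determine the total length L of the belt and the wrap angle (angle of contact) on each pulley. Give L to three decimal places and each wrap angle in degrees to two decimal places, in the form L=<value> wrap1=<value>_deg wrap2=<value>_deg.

crossed belt: β = asin((r1+r2)/C) = asin(26/78) = 19.4712°
wrap1 = wrap2 = π + 2β = 218.9424°
tangent length = C·cosβ = 73.5391
L = (r1+r2)·wrap + 2·C·cosβ = 26·3.8213 + 2·73.5391 = 246.4311

L=246.431 wrap1=218.94_deg wrap2=218.94_deg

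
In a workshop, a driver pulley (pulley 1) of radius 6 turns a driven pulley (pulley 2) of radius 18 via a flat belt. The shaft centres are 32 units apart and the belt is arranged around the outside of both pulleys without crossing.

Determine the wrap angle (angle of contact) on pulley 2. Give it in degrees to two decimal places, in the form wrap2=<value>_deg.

wrap2=224.05_deg

open belt: β = asin((r2−r1)/C) = asin(12/32) = 22.0243°
wrap1 = π − 2β = 135.9514°
wrap2 = π + 2β = 224.0486°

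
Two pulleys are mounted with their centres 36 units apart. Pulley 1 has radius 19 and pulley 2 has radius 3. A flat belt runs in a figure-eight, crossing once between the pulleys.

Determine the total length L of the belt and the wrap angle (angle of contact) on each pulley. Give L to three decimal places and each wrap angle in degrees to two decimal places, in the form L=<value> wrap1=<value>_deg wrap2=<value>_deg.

L=155.035 wrap1=255.34_deg wrap2=255.34_deg

crossed belt: β = asin((r1+r2)/C) = asin(22/36) = 37.6699°
wrap1 = wrap2 = π + 2β = 255.3398°
tangent length = C·cosβ = 28.4956
L = (r1+r2)·wrap + 2·C·cosβ = 22·4.4565 + 2·28.4956 = 155.0347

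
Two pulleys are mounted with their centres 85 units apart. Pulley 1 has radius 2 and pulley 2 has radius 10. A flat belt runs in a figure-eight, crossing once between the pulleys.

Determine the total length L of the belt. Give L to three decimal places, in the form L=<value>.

crossed belt: β = asin((r1+r2)/C) = asin(12/85) = 8.1159°
wrap1 = wrap2 = π + 2β = 196.2319°
tangent length = C·cosβ = 84.1487
L = (r1+r2)·wrap + 2·C·cosβ = 12·3.4249 + 2·84.1487 = 209.3961

L=209.396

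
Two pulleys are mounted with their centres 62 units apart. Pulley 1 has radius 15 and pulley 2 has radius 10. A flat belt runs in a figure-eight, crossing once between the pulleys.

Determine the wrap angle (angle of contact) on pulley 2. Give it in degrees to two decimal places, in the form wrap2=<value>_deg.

crossed belt: β = asin((r1+r2)/C) = asin(25/62) = 23.7800°
wrap1 = wrap2 = π + 2β = 227.5600°

wrap2=227.56_deg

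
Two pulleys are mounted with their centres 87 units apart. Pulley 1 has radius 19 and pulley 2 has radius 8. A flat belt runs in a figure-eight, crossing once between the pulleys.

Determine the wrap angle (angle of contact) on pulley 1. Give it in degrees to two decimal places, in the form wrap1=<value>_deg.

crossed belt: β = asin((r1+r2)/C) = asin(27/87) = 18.0800°
wrap1 = wrap2 = π + 2β = 216.1600°

wrap1=216.16_deg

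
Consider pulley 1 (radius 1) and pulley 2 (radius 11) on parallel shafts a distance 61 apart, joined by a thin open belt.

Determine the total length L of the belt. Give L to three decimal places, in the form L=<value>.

open belt: β = asin((r2−r1)/C) = asin(10/61) = 9.4353°
wrap1 = π − 2β = 161.1293°
wrap2 = π + 2β = 198.8707°
tangent length = C·cosβ = 60.1747
L = r1·wrap1 + r2·wrap2 + 2·C·cosβ = 1·2.8122 + 11·3.4709 + 2·60.1747 = 161.3422

L=161.342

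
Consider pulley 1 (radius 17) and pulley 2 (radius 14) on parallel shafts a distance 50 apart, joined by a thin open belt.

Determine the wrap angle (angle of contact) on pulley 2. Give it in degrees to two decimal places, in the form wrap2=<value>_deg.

wrap2=173.12_deg

open belt: β = asin((r2−r1)/C) = asin(-3/50) = -3.4398°
wrap1 = π − 2β = 186.8796°
wrap2 = π + 2β = 173.1204°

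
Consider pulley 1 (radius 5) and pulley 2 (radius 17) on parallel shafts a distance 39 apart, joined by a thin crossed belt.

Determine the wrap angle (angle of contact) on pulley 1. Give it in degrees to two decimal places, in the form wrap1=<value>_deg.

wrap1=248.68_deg

crossed belt: β = asin((r1+r2)/C) = asin(22/39) = 34.3400°
wrap1 = wrap2 = π + 2β = 248.6800°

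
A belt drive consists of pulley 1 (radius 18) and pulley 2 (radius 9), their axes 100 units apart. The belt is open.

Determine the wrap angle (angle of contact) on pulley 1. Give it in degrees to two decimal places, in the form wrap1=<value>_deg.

wrap1=190.33_deg

open belt: β = asin((r2−r1)/C) = asin(-9/100) = -5.1636°
wrap1 = π − 2β = 190.3272°
wrap2 = π + 2β = 169.6728°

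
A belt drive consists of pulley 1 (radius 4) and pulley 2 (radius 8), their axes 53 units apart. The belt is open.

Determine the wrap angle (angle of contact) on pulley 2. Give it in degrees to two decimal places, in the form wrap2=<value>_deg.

open belt: β = asin((r2−r1)/C) = asin(4/53) = 4.3283°
wrap1 = π − 2β = 171.3433°
wrap2 = π + 2β = 188.6567°

wrap2=188.66_deg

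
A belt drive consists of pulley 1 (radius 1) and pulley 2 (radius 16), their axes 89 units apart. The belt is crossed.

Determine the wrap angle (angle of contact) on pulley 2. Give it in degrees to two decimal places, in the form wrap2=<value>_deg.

wrap2=202.02_deg

crossed belt: β = asin((r1+r2)/C) = asin(17/89) = 11.0118°
wrap1 = wrap2 = π + 2β = 202.0236°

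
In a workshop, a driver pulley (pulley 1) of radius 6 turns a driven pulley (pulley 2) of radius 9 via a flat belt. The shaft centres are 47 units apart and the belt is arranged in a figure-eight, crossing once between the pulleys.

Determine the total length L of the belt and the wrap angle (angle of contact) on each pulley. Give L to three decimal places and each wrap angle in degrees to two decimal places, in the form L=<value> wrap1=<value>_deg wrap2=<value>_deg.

L=145.953 wrap1=217.22_deg wrap2=217.22_deg

crossed belt: β = asin((r1+r2)/C) = asin(15/47) = 18.6115°
wrap1 = wrap2 = π + 2β = 217.2229°
tangent length = C·cosβ = 44.5421
L = (r1+r2)·wrap + 2·C·cosβ = 15·3.7913 + 2·44.5421 = 145.9531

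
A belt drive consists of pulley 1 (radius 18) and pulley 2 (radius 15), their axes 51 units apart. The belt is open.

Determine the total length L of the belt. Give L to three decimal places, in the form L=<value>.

L=205.849

open belt: β = asin((r2−r1)/C) = asin(-3/51) = -3.3723°
wrap1 = π − 2β = 186.7446°
wrap2 = π + 2β = 173.2554°
tangent length = C·cosβ = 50.9117
L = r1·wrap1 + r2·wrap2 + 2·C·cosβ = 18·3.2593 + 15·3.0239 + 2·50.9117 = 205.8491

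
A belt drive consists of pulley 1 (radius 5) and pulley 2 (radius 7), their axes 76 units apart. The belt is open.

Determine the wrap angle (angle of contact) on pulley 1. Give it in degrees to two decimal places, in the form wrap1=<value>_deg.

wrap1=176.98_deg

open belt: β = asin((r2−r1)/C) = asin(2/76) = 1.5080°
wrap1 = π − 2β = 176.9841°
wrap2 = π + 2β = 183.0159°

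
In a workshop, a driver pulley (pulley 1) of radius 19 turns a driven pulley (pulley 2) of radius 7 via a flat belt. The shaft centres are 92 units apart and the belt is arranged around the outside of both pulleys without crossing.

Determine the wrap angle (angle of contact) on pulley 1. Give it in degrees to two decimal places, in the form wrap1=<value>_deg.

wrap1=194.99_deg

open belt: β = asin((r2−r1)/C) = asin(-12/92) = -7.4947°
wrap1 = π − 2β = 194.9894°
wrap2 = π + 2β = 165.0106°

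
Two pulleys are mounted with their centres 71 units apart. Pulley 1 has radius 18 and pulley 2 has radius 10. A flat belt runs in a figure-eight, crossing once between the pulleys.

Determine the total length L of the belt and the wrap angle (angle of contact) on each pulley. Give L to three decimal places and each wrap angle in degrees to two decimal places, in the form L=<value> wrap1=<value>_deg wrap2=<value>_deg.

L=241.157 wrap1=226.45_deg wrap2=226.45_deg

crossed belt: β = asin((r1+r2)/C) = asin(28/71) = 23.2265°
wrap1 = wrap2 = π + 2β = 226.4529°
tangent length = C·cosβ = 65.2457
L = (r1+r2)·wrap + 2·C·cosβ = 28·3.9523 + 2·65.2457 = 241.1571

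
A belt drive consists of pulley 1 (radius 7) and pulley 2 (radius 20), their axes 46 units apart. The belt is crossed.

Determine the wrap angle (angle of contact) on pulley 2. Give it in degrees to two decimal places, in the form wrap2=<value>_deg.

crossed belt: β = asin((r1+r2)/C) = asin(27/46) = 35.9413°
wrap1 = wrap2 = π + 2β = 251.8827°

wrap2=251.88_deg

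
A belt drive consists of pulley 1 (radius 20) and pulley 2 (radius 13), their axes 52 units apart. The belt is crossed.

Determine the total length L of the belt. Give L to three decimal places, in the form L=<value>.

crossed belt: β = asin((r1+r2)/C) = asin(33/52) = 39.3915°
wrap1 = wrap2 = π + 2β = 258.7829°
tangent length = C·cosβ = 40.1871
L = (r1+r2)·wrap + 2·C·cosβ = 33·4.5166 + 2·40.1871 = 229.4224

L=229.422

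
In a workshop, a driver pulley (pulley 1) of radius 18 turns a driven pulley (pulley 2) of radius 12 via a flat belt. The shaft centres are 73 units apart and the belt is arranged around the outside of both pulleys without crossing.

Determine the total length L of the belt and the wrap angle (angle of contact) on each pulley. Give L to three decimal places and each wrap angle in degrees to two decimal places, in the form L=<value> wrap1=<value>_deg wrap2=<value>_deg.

open belt: β = asin((r2−r1)/C) = asin(-6/73) = -4.7146°
wrap1 = π − 2β = 189.4291°
wrap2 = π + 2β = 170.5709°
tangent length = C·cosβ = 72.7530
L = r1·wrap1 + r2·wrap2 + 2·C·cosβ = 18·3.3062 + 12·2.9770 + 2·72.7530 = 240.7412

L=240.741 wrap1=189.43_deg wrap2=170.57_deg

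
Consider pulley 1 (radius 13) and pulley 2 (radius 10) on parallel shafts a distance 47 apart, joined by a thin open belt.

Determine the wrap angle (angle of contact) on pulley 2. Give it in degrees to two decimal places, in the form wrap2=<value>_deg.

open belt: β = asin((r2−r1)/C) = asin(-3/47) = -3.6597°
wrap1 = π − 2β = 187.3193°
wrap2 = π + 2β = 172.6807°

wrap2=172.68_deg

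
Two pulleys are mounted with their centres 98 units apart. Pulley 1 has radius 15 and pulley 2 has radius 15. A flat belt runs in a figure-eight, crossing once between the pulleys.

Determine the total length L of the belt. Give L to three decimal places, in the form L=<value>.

L=299.505

crossed belt: β = asin((r1+r2)/C) = asin(30/98) = 17.8257°
wrap1 = wrap2 = π + 2β = 215.6514°
tangent length = C·cosβ = 93.2952
L = (r1+r2)·wrap + 2·C·cosβ = 30·3.7638 + 2·93.2952 = 299.5053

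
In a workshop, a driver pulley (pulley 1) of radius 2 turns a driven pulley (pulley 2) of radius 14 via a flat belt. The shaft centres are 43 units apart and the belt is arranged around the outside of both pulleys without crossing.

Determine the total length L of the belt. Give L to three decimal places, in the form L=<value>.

L=139.637

open belt: β = asin((r2−r1)/C) = asin(12/43) = 16.2047°
wrap1 = π − 2β = 147.5906°
wrap2 = π + 2β = 212.4094°
tangent length = C·cosβ = 41.2916
L = r1·wrap1 + r2·wrap2 + 2·C·cosβ = 2·2.5759 + 14·3.7072 + 2·41.2916 = 139.6366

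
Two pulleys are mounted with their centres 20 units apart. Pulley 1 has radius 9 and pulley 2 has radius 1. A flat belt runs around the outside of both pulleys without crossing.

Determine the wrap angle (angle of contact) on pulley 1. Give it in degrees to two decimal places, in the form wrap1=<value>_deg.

wrap1=227.16_deg

open belt: β = asin((r2−r1)/C) = asin(-8/20) = -23.5782°
wrap1 = π − 2β = 227.1564°
wrap2 = π + 2β = 132.8436°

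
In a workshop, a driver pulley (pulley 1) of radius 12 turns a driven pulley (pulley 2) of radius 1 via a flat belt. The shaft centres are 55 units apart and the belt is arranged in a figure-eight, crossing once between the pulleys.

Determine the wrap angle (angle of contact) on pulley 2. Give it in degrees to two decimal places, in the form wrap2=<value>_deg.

crossed belt: β = asin((r1+r2)/C) = asin(13/55) = 13.6720°
wrap1 = wrap2 = π + 2β = 207.3440°

wrap2=207.34_deg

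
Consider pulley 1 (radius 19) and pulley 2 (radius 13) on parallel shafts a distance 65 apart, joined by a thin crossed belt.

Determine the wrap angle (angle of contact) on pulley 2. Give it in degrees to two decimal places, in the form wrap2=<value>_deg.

crossed belt: β = asin((r1+r2)/C) = asin(32/65) = 29.4924°
wrap1 = wrap2 = π + 2β = 238.9847°

wrap2=238.98_deg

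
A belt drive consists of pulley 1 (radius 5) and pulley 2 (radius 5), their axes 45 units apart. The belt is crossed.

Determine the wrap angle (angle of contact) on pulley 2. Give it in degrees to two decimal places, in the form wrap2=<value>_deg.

crossed belt: β = asin((r1+r2)/C) = asin(10/45) = 12.8396°
wrap1 = wrap2 = π + 2β = 205.6792°

wrap2=205.68_deg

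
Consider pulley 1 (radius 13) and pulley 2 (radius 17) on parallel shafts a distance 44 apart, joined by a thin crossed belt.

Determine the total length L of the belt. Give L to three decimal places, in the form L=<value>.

crossed belt: β = asin((r1+r2)/C) = asin(30/44) = 42.9859°
wrap1 = wrap2 = π + 2β = 265.9718°
tangent length = C·cosβ = 32.1870
L = (r1+r2)·wrap + 2·C·cosβ = 30·4.6421 + 2·32.1870 = 203.6364

L=203.636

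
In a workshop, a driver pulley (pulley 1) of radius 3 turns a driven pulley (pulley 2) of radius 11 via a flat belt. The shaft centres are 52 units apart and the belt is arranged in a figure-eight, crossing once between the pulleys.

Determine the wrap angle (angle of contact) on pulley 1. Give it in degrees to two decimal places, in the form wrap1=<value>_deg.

crossed belt: β = asin((r1+r2)/C) = asin(14/52) = 15.6185°
wrap1 = wrap2 = π + 2β = 211.2370°

wrap1=211.24_deg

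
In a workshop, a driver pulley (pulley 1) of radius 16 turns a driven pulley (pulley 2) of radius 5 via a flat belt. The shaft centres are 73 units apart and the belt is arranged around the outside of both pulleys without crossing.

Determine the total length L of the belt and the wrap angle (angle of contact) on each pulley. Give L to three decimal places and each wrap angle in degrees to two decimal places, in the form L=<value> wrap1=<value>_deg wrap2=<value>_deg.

open belt: β = asin((r2−r1)/C) = asin(-11/73) = -8.6666°
wrap1 = π − 2β = 197.3332°
wrap2 = π + 2β = 162.6668°
tangent length = C·cosβ = 72.1665
L = r1·wrap1 + r2·wrap2 + 2·C·cosβ = 16·3.4441 + 5·2.8391 + 2·72.1665 = 213.6341

L=213.634 wrap1=197.33_deg wrap2=162.67_deg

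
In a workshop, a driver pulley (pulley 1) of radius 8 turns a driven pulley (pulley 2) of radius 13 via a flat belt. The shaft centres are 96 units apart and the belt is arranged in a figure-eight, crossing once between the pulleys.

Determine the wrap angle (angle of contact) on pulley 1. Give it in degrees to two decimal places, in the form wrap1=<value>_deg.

crossed belt: β = asin((r1+r2)/C) = asin(21/96) = 12.6356°
wrap1 = wrap2 = π + 2β = 205.2713°

wrap1=205.27_deg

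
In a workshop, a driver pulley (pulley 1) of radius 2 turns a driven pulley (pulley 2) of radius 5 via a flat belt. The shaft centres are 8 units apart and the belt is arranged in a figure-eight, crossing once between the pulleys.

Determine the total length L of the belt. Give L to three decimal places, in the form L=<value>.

L=44.653

crossed belt: β = asin((r1+r2)/C) = asin(7/8) = 61.0450°
wrap1 = wrap2 = π + 2β = 302.0900°
tangent length = C·cosβ = 3.8730
L = (r1+r2)·wrap + 2·C·cosβ = 7·5.2725 + 2·3.8730 = 44.6532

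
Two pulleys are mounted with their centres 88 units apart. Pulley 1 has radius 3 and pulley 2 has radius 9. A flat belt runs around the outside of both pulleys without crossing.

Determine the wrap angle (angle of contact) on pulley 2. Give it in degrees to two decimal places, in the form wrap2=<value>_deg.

open belt: β = asin((r2−r1)/C) = asin(6/88) = 3.9096°
wrap1 = π − 2β = 172.1809°
wrap2 = π + 2β = 187.8191°

wrap2=187.82_deg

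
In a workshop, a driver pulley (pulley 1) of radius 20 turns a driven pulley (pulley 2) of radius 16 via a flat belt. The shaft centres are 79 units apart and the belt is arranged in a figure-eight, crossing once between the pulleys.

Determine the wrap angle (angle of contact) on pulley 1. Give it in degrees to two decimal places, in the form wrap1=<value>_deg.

crossed belt: β = asin((r1+r2)/C) = asin(36/79) = 27.1097°
wrap1 = wrap2 = π + 2β = 234.2195°

wrap1=234.22_deg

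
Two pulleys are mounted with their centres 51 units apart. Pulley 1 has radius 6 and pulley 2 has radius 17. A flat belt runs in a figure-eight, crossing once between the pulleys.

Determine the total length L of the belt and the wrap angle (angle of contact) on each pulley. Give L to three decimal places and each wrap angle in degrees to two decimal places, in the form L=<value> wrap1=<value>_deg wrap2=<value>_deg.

L=184.817 wrap1=233.61_deg wrap2=233.61_deg

crossed belt: β = asin((r1+r2)/C) = asin(23/51) = 26.8066°
wrap1 = wrap2 = π + 2β = 233.6132°
tangent length = C·cosβ = 45.5192
L = (r1+r2)·wrap + 2·C·cosβ = 23·4.0773 + 2·45.5192 = 184.8168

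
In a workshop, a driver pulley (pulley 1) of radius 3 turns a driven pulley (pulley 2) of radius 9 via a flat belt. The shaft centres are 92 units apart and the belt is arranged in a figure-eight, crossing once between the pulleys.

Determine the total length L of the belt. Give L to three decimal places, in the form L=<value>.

crossed belt: β = asin((r1+r2)/C) = asin(12/92) = 7.4947°
wrap1 = wrap2 = π + 2β = 194.9894°
tangent length = C·cosβ = 91.2140
L = (r1+r2)·wrap + 2·C·cosβ = 12·3.4032 + 2·91.2140 = 223.2666

L=223.267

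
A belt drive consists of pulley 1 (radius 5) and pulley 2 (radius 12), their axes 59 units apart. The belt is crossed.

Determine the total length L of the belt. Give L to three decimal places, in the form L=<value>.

crossed belt: β = asin((r1+r2)/C) = asin(17/59) = 16.7464°
wrap1 = wrap2 = π + 2β = 213.4927°
tangent length = C·cosβ = 56.4978
L = (r1+r2)·wrap + 2·C·cosβ = 17·3.7262 + 2·56.4978 = 176.3401

L=176.340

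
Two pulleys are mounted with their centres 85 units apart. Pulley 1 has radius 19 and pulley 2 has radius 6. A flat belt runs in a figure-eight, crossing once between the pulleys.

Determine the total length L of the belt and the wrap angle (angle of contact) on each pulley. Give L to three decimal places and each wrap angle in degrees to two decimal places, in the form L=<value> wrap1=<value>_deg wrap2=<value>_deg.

crossed belt: β = asin((r1+r2)/C) = asin(25/85) = 17.1046°
wrap1 = wrap2 = π + 2β = 214.2093°
tangent length = C·cosβ = 81.2404
L = (r1+r2)·wrap + 2·C·cosβ = 25·3.7387 + 2·81.2404 = 255.9472

L=255.947 wrap1=214.21_deg wrap2=214.21_deg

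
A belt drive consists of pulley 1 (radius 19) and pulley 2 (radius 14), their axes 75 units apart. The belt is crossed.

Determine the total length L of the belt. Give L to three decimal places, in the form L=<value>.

L=268.442

crossed belt: β = asin((r1+r2)/C) = asin(33/75) = 26.1039°
wrap1 = wrap2 = π + 2β = 232.2078°
tangent length = C·cosβ = 67.3498
L = (r1+r2)·wrap + 2·C·cosβ = 33·4.0528 + 2·67.3498 = 268.4417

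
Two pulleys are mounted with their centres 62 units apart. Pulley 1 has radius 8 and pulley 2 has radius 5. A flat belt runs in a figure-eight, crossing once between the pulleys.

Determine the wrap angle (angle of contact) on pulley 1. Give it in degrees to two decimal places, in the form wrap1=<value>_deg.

wrap1=204.21_deg

crossed belt: β = asin((r1+r2)/C) = asin(13/62) = 12.1034°
wrap1 = wrap2 = π + 2β = 204.2069°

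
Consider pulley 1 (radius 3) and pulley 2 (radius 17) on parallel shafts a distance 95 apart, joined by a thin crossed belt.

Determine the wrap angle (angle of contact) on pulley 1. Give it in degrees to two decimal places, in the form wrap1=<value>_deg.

crossed belt: β = asin((r1+r2)/C) = asin(20/95) = 12.1532°
wrap1 = wrap2 = π + 2β = 204.3064°

wrap1=204.31_deg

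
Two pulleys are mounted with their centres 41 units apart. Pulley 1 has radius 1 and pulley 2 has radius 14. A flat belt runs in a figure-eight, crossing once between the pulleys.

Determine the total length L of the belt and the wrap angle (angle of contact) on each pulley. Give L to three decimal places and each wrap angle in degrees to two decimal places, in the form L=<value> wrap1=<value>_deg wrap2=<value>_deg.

crossed belt: β = asin((r1+r2)/C) = asin(15/41) = 21.4601°
wrap1 = wrap2 = π + 2β = 222.9203°
tangent length = C·cosβ = 38.1576
L = (r1+r2)·wrap + 2·C·cosβ = 15·3.8907 + 2·38.1576 = 134.6755

L=134.676 wrap1=222.92_deg wrap2=222.92_deg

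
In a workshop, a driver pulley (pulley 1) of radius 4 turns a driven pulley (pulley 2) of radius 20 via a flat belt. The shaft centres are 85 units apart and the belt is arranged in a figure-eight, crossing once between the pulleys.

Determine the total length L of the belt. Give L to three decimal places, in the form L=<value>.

crossed belt: β = asin((r1+r2)/C) = asin(24/85) = 16.4007°
wrap1 = wrap2 = π + 2β = 212.8014°
tangent length = C·cosβ = 81.5414
L = (r1+r2)·wrap + 2·C·cosβ = 24·3.7141 + 2·81.5414 = 252.2208

L=252.221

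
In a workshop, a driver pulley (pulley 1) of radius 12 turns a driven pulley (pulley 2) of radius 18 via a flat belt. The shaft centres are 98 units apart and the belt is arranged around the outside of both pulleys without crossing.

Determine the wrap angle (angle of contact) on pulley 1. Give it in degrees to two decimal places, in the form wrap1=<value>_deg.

open belt: β = asin((r2−r1)/C) = asin(6/98) = 3.5101°
wrap1 = π − 2β = 172.9798°
wrap2 = π + 2β = 187.0202°

wrap1=172.98_deg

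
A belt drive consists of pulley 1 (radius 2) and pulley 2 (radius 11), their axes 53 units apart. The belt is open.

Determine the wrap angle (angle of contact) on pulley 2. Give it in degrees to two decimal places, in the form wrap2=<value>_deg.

open belt: β = asin((r2−r1)/C) = asin(9/53) = 9.7768°
wrap1 = π − 2β = 160.4463°
wrap2 = π + 2β = 199.5537°

wrap2=199.55_deg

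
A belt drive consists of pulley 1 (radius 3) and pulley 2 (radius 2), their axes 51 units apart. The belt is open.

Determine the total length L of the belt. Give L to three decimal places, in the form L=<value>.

open belt: β = asin((r2−r1)/C) = asin(-1/51) = -1.1235°
wrap1 = π − 2β = 182.2470°
wrap2 = π + 2β = 177.7530°
tangent length = C·cosβ = 50.9902
L = r1·wrap1 + r2·wrap2 + 2·C·cosβ = 3·3.1808 + 2·3.1024 + 2·50.9902 = 117.7276

L=117.728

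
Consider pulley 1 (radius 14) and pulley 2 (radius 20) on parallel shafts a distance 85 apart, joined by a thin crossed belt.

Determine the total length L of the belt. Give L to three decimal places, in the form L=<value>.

L=290.605

crossed belt: β = asin((r1+r2)/C) = asin(34/85) = 23.5782°
wrap1 = wrap2 = π + 2β = 227.1564°
tangent length = C·cosβ = 77.9038
L = (r1+r2)·wrap + 2·C·cosβ = 34·3.9646 + 2·77.9038 = 290.6049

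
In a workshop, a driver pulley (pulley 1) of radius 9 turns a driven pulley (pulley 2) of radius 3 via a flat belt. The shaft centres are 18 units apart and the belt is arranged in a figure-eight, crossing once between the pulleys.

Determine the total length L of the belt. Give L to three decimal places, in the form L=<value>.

crossed belt: β = asin((r1+r2)/C) = asin(12/18) = 41.8103°
wrap1 = wrap2 = π + 2β = 263.6206°
tangent length = C·cosβ = 13.4164
L = (r1+r2)·wrap + 2·C·cosβ = 12·4.6010 + 2·13.4164 = 82.0454

L=82.045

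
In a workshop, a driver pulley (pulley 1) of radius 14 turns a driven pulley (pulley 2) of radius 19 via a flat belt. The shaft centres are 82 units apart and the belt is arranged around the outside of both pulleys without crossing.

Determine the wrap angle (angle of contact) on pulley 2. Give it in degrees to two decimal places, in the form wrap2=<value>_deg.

wrap2=186.99_deg

open belt: β = asin((r2−r1)/C) = asin(5/82) = 3.4958°
wrap1 = π − 2β = 173.0084°
wrap2 = π + 2β = 186.9916°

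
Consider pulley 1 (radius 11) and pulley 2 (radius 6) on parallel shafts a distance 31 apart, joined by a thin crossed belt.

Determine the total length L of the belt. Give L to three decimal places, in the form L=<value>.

L=124.988

crossed belt: β = asin((r1+r2)/C) = asin(17/31) = 33.2564°
wrap1 = wrap2 = π + 2β = 246.5129°
tangent length = C·cosβ = 25.9230
L = (r1+r2)·wrap + 2·C·cosβ = 17·4.3025 + 2·25.9230 = 124.9878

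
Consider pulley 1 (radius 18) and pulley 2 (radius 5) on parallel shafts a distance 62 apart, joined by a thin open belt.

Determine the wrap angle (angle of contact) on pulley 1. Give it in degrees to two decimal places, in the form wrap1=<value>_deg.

wrap1=204.21_deg

open belt: β = asin((r2−r1)/C) = asin(-13/62) = -12.1034°
wrap1 = π − 2β = 204.2069°
wrap2 = π + 2β = 155.7931°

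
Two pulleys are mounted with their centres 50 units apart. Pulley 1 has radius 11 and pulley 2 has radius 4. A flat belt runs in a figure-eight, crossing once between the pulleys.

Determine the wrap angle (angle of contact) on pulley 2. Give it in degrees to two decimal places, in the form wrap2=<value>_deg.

crossed belt: β = asin((r1+r2)/C) = asin(15/50) = 17.4576°
wrap1 = wrap2 = π + 2β = 214.9152°

wrap2=214.92_deg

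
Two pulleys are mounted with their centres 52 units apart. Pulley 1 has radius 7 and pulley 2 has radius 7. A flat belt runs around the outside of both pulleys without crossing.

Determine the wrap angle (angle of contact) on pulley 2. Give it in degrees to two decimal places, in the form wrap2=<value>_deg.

wrap2=180.00_deg

open belt: β = asin((r2−r1)/C) = asin(0/52) = 0.0000°
wrap1 = π − 2β = 180.0000°
wrap2 = π + 2β = 180.0000°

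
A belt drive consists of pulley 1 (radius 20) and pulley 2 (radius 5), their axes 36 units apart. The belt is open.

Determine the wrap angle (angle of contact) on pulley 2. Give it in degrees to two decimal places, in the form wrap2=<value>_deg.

open belt: β = asin((r2−r1)/C) = asin(-15/36) = -24.6243°
wrap1 = π − 2β = 229.2486°
wrap2 = π + 2β = 130.7514°

wrap2=130.75_deg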